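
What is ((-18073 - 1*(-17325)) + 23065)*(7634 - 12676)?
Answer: -112522314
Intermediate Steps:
((-18073 - 1*(-17325)) + 23065)*(7634 - 12676) = ((-18073 + 17325) + 23065)*(-5042) = (-748 + 23065)*(-5042) = 22317*(-5042) = -112522314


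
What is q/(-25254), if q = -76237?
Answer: 76237/25254 ≈ 3.0188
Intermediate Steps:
q/(-25254) = -76237/(-25254) = -76237*(-1/25254) = 76237/25254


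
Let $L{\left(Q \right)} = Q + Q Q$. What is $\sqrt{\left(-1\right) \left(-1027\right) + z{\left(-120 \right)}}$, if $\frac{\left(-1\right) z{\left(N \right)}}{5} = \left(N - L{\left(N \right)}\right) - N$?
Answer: $\sqrt{72427} \approx 269.12$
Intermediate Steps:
$L{\left(Q \right)} = Q + Q^{2}$
$z{\left(N \right)} = 5 N \left(1 + N\right)$ ($z{\left(N \right)} = - 5 \left(\left(N - N \left(1 + N\right)\right) - N\right) = - 5 \left(- N \left(1 + N\right)\right) = 5 N \left(1 + N\right)$)
$\sqrt{\left(-1\right) \left(-1027\right) + z{\left(-120 \right)}} = \sqrt{\left(-1\right) \left(-1027\right) + 5 \left(-120\right) \left(1 - 120\right)} = \sqrt{1027 + 5 \left(-120\right) \left(-119\right)} = \sqrt{1027 + 71400} = \sqrt{72427}$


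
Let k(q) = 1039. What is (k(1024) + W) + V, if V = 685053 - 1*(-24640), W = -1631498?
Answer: -920766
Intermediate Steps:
V = 709693 (V = 685053 + 24640 = 709693)
(k(1024) + W) + V = (1039 - 1631498) + 709693 = -1630459 + 709693 = -920766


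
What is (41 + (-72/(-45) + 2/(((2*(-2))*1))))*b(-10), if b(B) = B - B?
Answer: 0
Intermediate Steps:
b(B) = 0
(41 + (-72/(-45) + 2/(((2*(-2))*1))))*b(-10) = (41 + (-72/(-45) + 2/(((2*(-2))*1))))*0 = (41 + (-72*(-1/45) + 2/((-4*1))))*0 = (41 + (8/5 + 2/(-4)))*0 = (41 + (8/5 + 2*(-¼)))*0 = (41 + (8/5 - ½))*0 = (41 + 11/10)*0 = (421/10)*0 = 0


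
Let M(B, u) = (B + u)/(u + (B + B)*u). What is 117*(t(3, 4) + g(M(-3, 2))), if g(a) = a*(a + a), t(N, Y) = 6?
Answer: 35217/50 ≈ 704.34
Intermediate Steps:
M(B, u) = (B + u)/(u + 2*B*u) (M(B, u) = (B + u)/(u + (2*B)*u) = (B + u)/(u + 2*B*u))
g(a) = 2*a² (g(a) = a*(2*a) = 2*a²)
117*(t(3, 4) + g(M(-3, 2))) = 117*(6 + 2*((-3 + 2)/(2*(1 + 2*(-3))))²) = 117*(6 + 2*((½)*(-1)/(1 - 6))²) = 117*(6 + 2*((½)*(-1)/(-5))²) = 117*(6 + 2*((½)*(-⅕)*(-1))²) = 117*(6 + 2*(⅒)²) = 117*(6 + 2*(1/100)) = 117*(6 + 1/50) = 117*(301/50) = 35217/50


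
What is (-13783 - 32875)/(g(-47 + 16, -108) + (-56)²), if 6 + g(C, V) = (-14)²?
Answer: -23329/1663 ≈ -14.028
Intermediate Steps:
g(C, V) = 190 (g(C, V) = -6 + (-14)² = -6 + 196 = 190)
(-13783 - 32875)/(g(-47 + 16, -108) + (-56)²) = (-13783 - 32875)/(190 + (-56)²) = -46658/(190 + 3136) = -46658/3326 = -46658*1/3326 = -23329/1663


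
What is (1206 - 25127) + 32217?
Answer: 8296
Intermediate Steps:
(1206 - 25127) + 32217 = -23921 + 32217 = 8296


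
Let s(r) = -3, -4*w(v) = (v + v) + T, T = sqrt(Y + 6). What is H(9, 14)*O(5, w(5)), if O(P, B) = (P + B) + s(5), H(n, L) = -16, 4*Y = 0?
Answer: 8 + 4*sqrt(6) ≈ 17.798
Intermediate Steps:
Y = 0 (Y = (1/4)*0 = 0)
T = sqrt(6) (T = sqrt(0 + 6) = sqrt(6) ≈ 2.4495)
w(v) = -v/2 - sqrt(6)/4 (w(v) = -((v + v) + sqrt(6))/4 = -(2*v + sqrt(6))/4 = -(sqrt(6) + 2*v)/4 = -v/2 - sqrt(6)/4)
O(P, B) = -3 + B + P (O(P, B) = (P + B) - 3 = (B + P) - 3 = -3 + B + P)
H(9, 14)*O(5, w(5)) = -16*(-3 + (-1/2*5 - sqrt(6)/4) + 5) = -16*(-3 + (-5/2 - sqrt(6)/4) + 5) = -16*(-1/2 - sqrt(6)/4) = 8 + 4*sqrt(6)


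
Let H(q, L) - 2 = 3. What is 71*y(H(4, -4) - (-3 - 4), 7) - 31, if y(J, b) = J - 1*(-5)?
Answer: 1176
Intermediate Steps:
H(q, L) = 5 (H(q, L) = 2 + 3 = 5)
y(J, b) = 5 + J (y(J, b) = J + 5 = 5 + J)
71*y(H(4, -4) - (-3 - 4), 7) - 31 = 71*(5 + (5 - (-3 - 4))) - 31 = 71*(5 + (5 - 1*(-7))) - 31 = 71*(5 + (5 + 7)) - 31 = 71*(5 + 12) - 31 = 71*17 - 31 = 1207 - 31 = 1176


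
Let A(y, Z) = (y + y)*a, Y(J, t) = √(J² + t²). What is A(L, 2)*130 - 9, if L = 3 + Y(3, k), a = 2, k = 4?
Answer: 4151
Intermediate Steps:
L = 8 (L = 3 + √(3² + 4²) = 3 + √(9 + 16) = 3 + √25 = 3 + 5 = 8)
A(y, Z) = 4*y (A(y, Z) = (y + y)*2 = (2*y)*2 = 4*y)
A(L, 2)*130 - 9 = (4*8)*130 - 9 = 32*130 - 9 = 4160 - 9 = 4151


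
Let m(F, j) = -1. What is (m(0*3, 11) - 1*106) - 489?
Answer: -596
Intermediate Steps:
(m(0*3, 11) - 1*106) - 489 = (-1 - 1*106) - 489 = (-1 - 106) - 489 = -107 - 489 = -596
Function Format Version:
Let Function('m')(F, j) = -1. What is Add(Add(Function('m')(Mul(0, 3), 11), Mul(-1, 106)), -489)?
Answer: -596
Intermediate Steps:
Add(Add(Function('m')(Mul(0, 3), 11), Mul(-1, 106)), -489) = Add(Add(-1, Mul(-1, 106)), -489) = Add(Add(-1, -106), -489) = Add(-107, -489) = -596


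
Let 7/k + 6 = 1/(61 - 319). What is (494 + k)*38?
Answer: 29009200/1549 ≈ 18728.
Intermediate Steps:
k = -1806/1549 (k = 7/(-6 + 1/(61 - 319)) = 7/(-6 + 1/(-258)) = 7/(-6 - 1/258) = 7/(-1549/258) = 7*(-258/1549) = -1806/1549 ≈ -1.1659)
(494 + k)*38 = (494 - 1806/1549)*38 = (763400/1549)*38 = 29009200/1549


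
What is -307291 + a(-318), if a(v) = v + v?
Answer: -307927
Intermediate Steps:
a(v) = 2*v
-307291 + a(-318) = -307291 + 2*(-318) = -307291 - 636 = -307927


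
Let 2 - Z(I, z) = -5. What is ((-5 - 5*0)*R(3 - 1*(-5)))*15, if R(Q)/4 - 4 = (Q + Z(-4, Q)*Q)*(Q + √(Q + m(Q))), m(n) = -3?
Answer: -154800 - 19200*√5 ≈ -1.9773e+5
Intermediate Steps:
Z(I, z) = 7 (Z(I, z) = 2 - 1*(-5) = 2 + 5 = 7)
R(Q) = 16 + 32*Q*(Q + √(-3 + Q)) (R(Q) = 16 + 4*((Q + 7*Q)*(Q + √(Q - 3))) = 16 + 4*((8*Q)*(Q + √(-3 + Q))) = 16 + 4*(8*Q*(Q + √(-3 + Q))) = 16 + 32*Q*(Q + √(-3 + Q)))
((-5 - 5*0)*R(3 - 1*(-5)))*15 = ((-5 - 5*0)*(16 + 32*(3 - 1*(-5))² + 32*(3 - 1*(-5))*√(-3 + (3 - 1*(-5)))))*15 = ((-5 + 0)*(16 + 32*(3 + 5)² + 32*(3 + 5)*√(-3 + (3 + 5))))*15 = -5*(16 + 32*8² + 32*8*√(-3 + 8))*15 = -5*(16 + 32*64 + 32*8*√5)*15 = -5*(16 + 2048 + 256*√5)*15 = -5*(2064 + 256*√5)*15 = (-10320 - 1280*√5)*15 = -154800 - 19200*√5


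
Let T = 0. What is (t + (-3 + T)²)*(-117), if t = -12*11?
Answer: 14391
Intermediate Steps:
t = -132
(t + (-3 + T)²)*(-117) = (-132 + (-3 + 0)²)*(-117) = (-132 + (-3)²)*(-117) = (-132 + 9)*(-117) = -123*(-117) = 14391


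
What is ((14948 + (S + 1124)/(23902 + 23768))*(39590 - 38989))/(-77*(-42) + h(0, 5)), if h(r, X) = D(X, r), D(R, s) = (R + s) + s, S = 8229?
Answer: 428260888313/154403130 ≈ 2773.7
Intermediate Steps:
D(R, s) = R + 2*s
h(r, X) = X + 2*r
((14948 + (S + 1124)/(23902 + 23768))*(39590 - 38989))/(-77*(-42) + h(0, 5)) = ((14948 + (8229 + 1124)/(23902 + 23768))*(39590 - 38989))/(-77*(-42) + (5 + 2*0)) = ((14948 + 9353/47670)*601)/(3234 + (5 + 0)) = ((14948 + 9353*(1/47670))*601)/(3234 + 5) = ((14948 + 9353/47670)*601)/3239 = ((712580513/47670)*601)*(1/3239) = (428260888313/47670)*(1/3239) = 428260888313/154403130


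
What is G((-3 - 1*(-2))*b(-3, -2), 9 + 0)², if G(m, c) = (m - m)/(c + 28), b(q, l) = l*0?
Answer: 0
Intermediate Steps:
b(q, l) = 0
G(m, c) = 0 (G(m, c) = 0/(28 + c) = 0)
G((-3 - 1*(-2))*b(-3, -2), 9 + 0)² = 0² = 0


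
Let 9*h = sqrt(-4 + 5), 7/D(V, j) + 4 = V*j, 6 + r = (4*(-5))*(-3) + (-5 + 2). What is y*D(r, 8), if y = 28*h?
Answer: 49/909 ≈ 0.053905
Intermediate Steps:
r = 51 (r = -6 + ((4*(-5))*(-3) + (-5 + 2)) = -6 + (-20*(-3) - 3) = -6 + (60 - 3) = -6 + 57 = 51)
D(V, j) = 7/(-4 + V*j)
h = 1/9 (h = sqrt(-4 + 5)/9 = sqrt(1)/9 = (1/9)*1 = 1/9 ≈ 0.11111)
y = 28/9 (y = 28*(1/9) = 28/9 ≈ 3.1111)
y*D(r, 8) = 28*(7/(-4 + 51*8))/9 = 28*(7/(-4 + 408))/9 = 28*(7/404)/9 = 28*(7*(1/404))/9 = (28/9)*(7/404) = 49/909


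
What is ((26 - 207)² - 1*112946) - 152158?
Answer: -232343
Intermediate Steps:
((26 - 207)² - 1*112946) - 152158 = ((-181)² - 112946) - 152158 = (32761 - 112946) - 152158 = -80185 - 152158 = -232343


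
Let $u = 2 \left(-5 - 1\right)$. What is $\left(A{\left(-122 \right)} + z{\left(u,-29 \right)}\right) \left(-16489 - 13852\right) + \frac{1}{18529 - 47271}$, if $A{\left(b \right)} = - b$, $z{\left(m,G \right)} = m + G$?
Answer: $- \frac{70636942783}{28742} \approx -2.4576 \cdot 10^{6}$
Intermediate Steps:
$u = -12$ ($u = 2 \left(-6\right) = -12$)
$z{\left(m,G \right)} = G + m$
$\left(A{\left(-122 \right)} + z{\left(u,-29 \right)}\right) \left(-16489 - 13852\right) + \frac{1}{18529 - 47271} = \left(\left(-1\right) \left(-122\right) - 41\right) \left(-16489 - 13852\right) + \frac{1}{18529 - 47271} = \left(122 - 41\right) \left(-30341\right) + \frac{1}{-28742} = 81 \left(-30341\right) - \frac{1}{28742} = -2457621 - \frac{1}{28742} = - \frac{70636942783}{28742}$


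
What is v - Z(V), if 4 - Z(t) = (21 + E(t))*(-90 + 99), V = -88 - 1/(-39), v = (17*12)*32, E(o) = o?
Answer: 76976/13 ≈ 5921.2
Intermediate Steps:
v = 6528 (v = 204*32 = 6528)
V = -3431/39 (V = -88 - 1*(-1/39) = -88 + 1/39 = -3431/39 ≈ -87.974)
Z(t) = -185 - 9*t (Z(t) = 4 - (21 + t)*(-90 + 99) = 4 - (21 + t)*9 = 4 - (189 + 9*t) = 4 + (-189 - 9*t) = -185 - 9*t)
v - Z(V) = 6528 - (-185 - 9*(-3431/39)) = 6528 - (-185 + 10293/13) = 6528 - 1*7888/13 = 6528 - 7888/13 = 76976/13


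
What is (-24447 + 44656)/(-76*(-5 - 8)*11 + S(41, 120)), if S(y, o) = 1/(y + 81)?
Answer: 2465498/1325897 ≈ 1.8595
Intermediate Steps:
S(y, o) = 1/(81 + y)
(-24447 + 44656)/(-76*(-5 - 8)*11 + S(41, 120)) = (-24447 + 44656)/(-76*(-5 - 8)*11 + 1/(81 + 41)) = 20209/(-(-988)*11 + 1/122) = 20209/(-76*(-143) + 1/122) = 20209/(10868 + 1/122) = 20209/(1325897/122) = 20209*(122/1325897) = 2465498/1325897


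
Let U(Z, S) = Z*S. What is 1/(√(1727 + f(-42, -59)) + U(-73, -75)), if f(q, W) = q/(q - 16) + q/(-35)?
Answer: 793875/4346214931 - √36350630/4346214931 ≈ 0.00018127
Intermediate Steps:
f(q, W) = -q/35 + q/(-16 + q) (f(q, W) = q/(-16 + q) + q*(-1/35) = q/(-16 + q) - q/35 = -q/35 + q/(-16 + q))
U(Z, S) = S*Z
1/(√(1727 + f(-42, -59)) + U(-73, -75)) = 1/(√(1727 + (1/35)*(-42)*(51 - 1*(-42))/(-16 - 42)) - 75*(-73)) = 1/(√(1727 + (1/35)*(-42)*(51 + 42)/(-58)) + 5475) = 1/(√(1727 + (1/35)*(-42)*(-1/58)*93) + 5475) = 1/(√(1727 + 279/145) + 5475) = 1/(√(250694/145) + 5475) = 1/(√36350630/145 + 5475) = 1/(5475 + √36350630/145)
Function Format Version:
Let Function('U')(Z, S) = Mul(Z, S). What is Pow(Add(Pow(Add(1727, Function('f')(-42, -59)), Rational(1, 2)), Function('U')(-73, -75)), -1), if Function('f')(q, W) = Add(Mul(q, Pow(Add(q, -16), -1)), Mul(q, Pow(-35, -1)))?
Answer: Add(Rational(793875, 4346214931), Mul(Rational(-1, 4346214931), Pow(36350630, Rational(1, 2)))) ≈ 0.00018127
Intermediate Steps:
Function('f')(q, W) = Add(Mul(Rational(-1, 35), q), Mul(q, Pow(Add(-16, q), -1))) (Function('f')(q, W) = Add(Mul(q, Pow(Add(-16, q), -1)), Mul(q, Rational(-1, 35))) = Add(Mul(q, Pow(Add(-16, q), -1)), Mul(Rational(-1, 35), q)) = Add(Mul(Rational(-1, 35), q), Mul(q, Pow(Add(-16, q), -1))))
Function('U')(Z, S) = Mul(S, Z)
Pow(Add(Pow(Add(1727, Function('f')(-42, -59)), Rational(1, 2)), Function('U')(-73, -75)), -1) = Pow(Add(Pow(Add(1727, Mul(Rational(1, 35), -42, Pow(Add(-16, -42), -1), Add(51, Mul(-1, -42)))), Rational(1, 2)), Mul(-75, -73)), -1) = Pow(Add(Pow(Add(1727, Mul(Rational(1, 35), -42, Pow(-58, -1), Add(51, 42))), Rational(1, 2)), 5475), -1) = Pow(Add(Pow(Add(1727, Mul(Rational(1, 35), -42, Rational(-1, 58), 93)), Rational(1, 2)), 5475), -1) = Pow(Add(Pow(Add(1727, Rational(279, 145)), Rational(1, 2)), 5475), -1) = Pow(Add(Pow(Rational(250694, 145), Rational(1, 2)), 5475), -1) = Pow(Add(Mul(Rational(1, 145), Pow(36350630, Rational(1, 2))), 5475), -1) = Pow(Add(5475, Mul(Rational(1, 145), Pow(36350630, Rational(1, 2)))), -1)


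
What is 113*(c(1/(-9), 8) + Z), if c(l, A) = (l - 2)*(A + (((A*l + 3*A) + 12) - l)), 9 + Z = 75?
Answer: -231085/81 ≈ -2852.9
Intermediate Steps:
Z = 66 (Z = -9 + 75 = 66)
c(l, A) = (-2 + l)*(12 - l + 4*A + A*l) (c(l, A) = (-2 + l)*(A + (((3*A + A*l) + 12) - l)) = (-2 + l)*(A + ((12 + 3*A + A*l) - l)) = (-2 + l)*(A + (12 - l + 3*A + A*l)) = (-2 + l)*(12 - l + 4*A + A*l))
113*(c(1/(-9), 8) + Z) = 113*((-24 - (1/(-9))² - 8*8 + 14/(-9) + 8*(1/(-9))² + 2*8/(-9)) + 66) = 113*((-24 - (-⅑)² - 64 + 14*(-⅑) + 8*(-⅑)² + 2*8*(-⅑)) + 66) = 113*((-24 - 1*1/81 - 64 - 14/9 + 8*(1/81) - 16/9) + 66) = 113*((-24 - 1/81 - 64 - 14/9 + 8/81 - 16/9) + 66) = 113*(-7391/81 + 66) = 113*(-2045/81) = -231085/81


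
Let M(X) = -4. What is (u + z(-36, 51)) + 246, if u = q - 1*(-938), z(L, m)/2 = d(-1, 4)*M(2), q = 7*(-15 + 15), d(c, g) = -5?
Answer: 1224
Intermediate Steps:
q = 0 (q = 7*0 = 0)
z(L, m) = 40 (z(L, m) = 2*(-5*(-4)) = 2*20 = 40)
u = 938 (u = 0 - 1*(-938) = 0 + 938 = 938)
(u + z(-36, 51)) + 246 = (938 + 40) + 246 = 978 + 246 = 1224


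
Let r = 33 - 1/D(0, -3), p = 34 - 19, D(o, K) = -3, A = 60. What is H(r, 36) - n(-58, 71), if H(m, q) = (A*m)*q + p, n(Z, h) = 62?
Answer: 71953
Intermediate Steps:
p = 15
r = 100/3 (r = 33 - 1/(-3) = 33 - 1*(-1/3) = 33 + 1/3 = 100/3 ≈ 33.333)
H(m, q) = 15 + 60*m*q (H(m, q) = (60*m)*q + 15 = 60*m*q + 15 = 15 + 60*m*q)
H(r, 36) - n(-58, 71) = (15 + 60*(100/3)*36) - 1*62 = (15 + 72000) - 62 = 72015 - 62 = 71953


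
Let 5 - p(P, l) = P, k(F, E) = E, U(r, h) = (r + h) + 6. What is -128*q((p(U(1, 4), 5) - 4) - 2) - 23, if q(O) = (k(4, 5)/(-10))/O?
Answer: -85/3 ≈ -28.333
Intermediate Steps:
U(r, h) = 6 + h + r (U(r, h) = (h + r) + 6 = 6 + h + r)
p(P, l) = 5 - P
q(O) = -1/(2*O) (q(O) = (5/(-10))/O = (5*(-⅒))/O = -1/(2*O))
-128*q((p(U(1, 4), 5) - 4) - 2) - 23 = -(-64)/(((5 - (6 + 4 + 1)) - 4) - 2) - 23 = -(-64)/(((5 - 1*11) - 4) - 2) - 23 = -(-64)/(((5 - 11) - 4) - 2) - 23 = -(-64)/((-6 - 4) - 2) - 23 = -(-64)/(-10 - 2) - 23 = -(-64)/(-12) - 23 = -(-64)*(-1)/12 - 23 = -128*1/24 - 23 = -16/3 - 23 = -85/3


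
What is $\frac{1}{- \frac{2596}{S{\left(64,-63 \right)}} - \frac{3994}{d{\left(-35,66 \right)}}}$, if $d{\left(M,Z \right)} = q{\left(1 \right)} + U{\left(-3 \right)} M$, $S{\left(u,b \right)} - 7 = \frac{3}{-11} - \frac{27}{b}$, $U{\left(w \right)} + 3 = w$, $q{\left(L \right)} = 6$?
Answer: $- \frac{59508}{22688683} \approx -0.0026228$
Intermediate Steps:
$U{\left(w \right)} = -3 + w$
$S{\left(u,b \right)} = \frac{74}{11} - \frac{27}{b}$ ($S{\left(u,b \right)} = 7 + \left(\frac{3}{-11} - \frac{27}{b}\right) = 7 + \left(3 \left(- \frac{1}{11}\right) - \frac{27}{b}\right) = 7 - \left(\frac{3}{11} + \frac{27}{b}\right) = \frac{74}{11} - \frac{27}{b}$)
$d{\left(M,Z \right)} = 6 - 6 M$ ($d{\left(M,Z \right)} = 6 + \left(-3 - 3\right) M = 6 - 6 M$)
$\frac{1}{- \frac{2596}{S{\left(64,-63 \right)}} - \frac{3994}{d{\left(-35,66 \right)}}} = \frac{1}{- \frac{2596}{\frac{74}{11} - \frac{27}{-63}} - \frac{3994}{6 - -210}} = \frac{1}{- \frac{2596}{\frac{74}{11} - - \frac{3}{7}} - \frac{3994}{6 + 210}} = \frac{1}{- \frac{2596}{\frac{74}{11} + \frac{3}{7}} - \frac{3994}{216}} = \frac{1}{- \frac{2596}{\frac{551}{77}} - \frac{1997}{108}} = \frac{1}{\left(-2596\right) \frac{77}{551} - \frac{1997}{108}} = \frac{1}{- \frac{199892}{551} - \frac{1997}{108}} = \frac{1}{- \frac{22688683}{59508}} = - \frac{59508}{22688683}$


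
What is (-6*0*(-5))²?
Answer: 0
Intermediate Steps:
(-6*0*(-5))² = (0*(-5))² = 0² = 0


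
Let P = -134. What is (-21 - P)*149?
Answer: 16837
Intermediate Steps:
(-21 - P)*149 = (-21 - 1*(-134))*149 = (-21 + 134)*149 = 113*149 = 16837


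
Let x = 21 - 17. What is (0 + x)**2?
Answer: 16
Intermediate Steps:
x = 4
(0 + x)**2 = (0 + 4)**2 = 4**2 = 16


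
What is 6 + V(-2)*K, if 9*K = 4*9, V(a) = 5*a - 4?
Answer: -50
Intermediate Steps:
V(a) = -4 + 5*a
K = 4 (K = (4*9)/9 = (1/9)*36 = 4)
6 + V(-2)*K = 6 + (-4 + 5*(-2))*4 = 6 + (-4 - 10)*4 = 6 - 14*4 = 6 - 56 = -50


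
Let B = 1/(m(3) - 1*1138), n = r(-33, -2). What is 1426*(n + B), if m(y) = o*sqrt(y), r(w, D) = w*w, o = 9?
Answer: 2010712977326/1294801 - 12834*sqrt(3)/1294801 ≈ 1.5529e+6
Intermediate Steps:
r(w, D) = w**2
n = 1089 (n = (-33)**2 = 1089)
m(y) = 9*sqrt(y)
B = 1/(-1138 + 9*sqrt(3)) (B = 1/(9*sqrt(3) - 1*1138) = 1/(9*sqrt(3) - 1138) = 1/(-1138 + 9*sqrt(3)) ≈ -0.00089094)
1426*(n + B) = 1426*(1089 + (-1138/1294801 - 9*sqrt(3)/1294801)) = 1426*(1410037151/1294801 - 9*sqrt(3)/1294801) = 2010712977326/1294801 - 12834*sqrt(3)/1294801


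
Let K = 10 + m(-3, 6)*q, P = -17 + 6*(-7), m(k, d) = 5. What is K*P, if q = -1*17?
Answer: 4425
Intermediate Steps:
q = -17
P = -59 (P = -17 - 42 = -59)
K = -75 (K = 10 + 5*(-17) = 10 - 85 = -75)
K*P = -75*(-59) = 4425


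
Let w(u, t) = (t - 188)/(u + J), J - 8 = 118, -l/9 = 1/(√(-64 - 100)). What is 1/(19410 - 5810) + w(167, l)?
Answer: -2556507/3984800 + 9*I*√41/24026 ≈ -0.64156 + 0.0023986*I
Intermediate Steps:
l = 9*I*√41/82 (l = -9/√(-64 - 100) = -9*(-I*√41/82) = -(-9)*I*√41/82 = 9*I*√41/82 ≈ 0.70278*I)
J = 126 (J = 8 + 118 = 126)
w(u, t) = (-188 + t)/(126 + u) (w(u, t) = (t - 188)/(u + 126) = (-188 + t)/(126 + u))
1/(19410 - 5810) + w(167, l) = 1/(19410 - 5810) + (-188 + 9*I*√41/82)/(126 + 167) = 1/13600 + (-188 + 9*I*√41/82)/293 = 1/13600 + (-188/293 + 9*I*√41/24026) = -2556507/3984800 + 9*I*√41/24026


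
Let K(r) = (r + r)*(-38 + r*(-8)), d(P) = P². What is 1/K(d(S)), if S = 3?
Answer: -1/1980 ≈ -0.00050505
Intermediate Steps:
K(r) = 2*r*(-38 - 8*r) (K(r) = (2*r)*(-38 - 8*r) = 2*r*(-38 - 8*r))
1/K(d(S)) = 1/(-4*3²*(19 + 4*3²)) = 1/(-4*9*(19 + 4*9)) = 1/(-4*9*(19 + 36)) = 1/(-4*9*55) = 1/(-1980) = -1/1980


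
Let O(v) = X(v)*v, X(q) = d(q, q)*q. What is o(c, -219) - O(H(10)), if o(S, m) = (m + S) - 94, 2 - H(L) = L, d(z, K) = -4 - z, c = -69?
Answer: -638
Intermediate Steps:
X(q) = q*(-4 - q) (X(q) = (-4 - q)*q = q*(-4 - q))
H(L) = 2 - L
o(S, m) = -94 + S + m (o(S, m) = (S + m) - 94 = -94 + S + m)
O(v) = -v**2*(4 + v) (O(v) = (-v*(4 + v))*v = -v**2*(4 + v))
o(c, -219) - O(H(10)) = (-94 - 69 - 219) - (2 - 1*10)**2*(-4 - (2 - 1*10)) = -382 - (2 - 10)**2*(-4 - (2 - 10)) = -382 - (-8)**2*(-4 - 1*(-8)) = -382 - 64*(-4 + 8) = -382 - 64*4 = -382 - 1*256 = -382 - 256 = -638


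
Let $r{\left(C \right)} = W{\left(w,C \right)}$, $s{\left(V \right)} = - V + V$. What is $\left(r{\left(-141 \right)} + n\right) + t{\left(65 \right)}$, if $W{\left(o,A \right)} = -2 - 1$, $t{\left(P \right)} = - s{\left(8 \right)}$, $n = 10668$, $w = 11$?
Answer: $10665$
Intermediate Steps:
$s{\left(V \right)} = 0$
$t{\left(P \right)} = 0$ ($t{\left(P \right)} = \left(-1\right) 0 = 0$)
$W{\left(o,A \right)} = -3$ ($W{\left(o,A \right)} = -2 - 1 = -3$)
$r{\left(C \right)} = -3$
$\left(r{\left(-141 \right)} + n\right) + t{\left(65 \right)} = \left(-3 + 10668\right) + 0 = 10665 + 0 = 10665$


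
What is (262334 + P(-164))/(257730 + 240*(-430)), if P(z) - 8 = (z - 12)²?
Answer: 8627/4545 ≈ 1.8981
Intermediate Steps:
P(z) = 8 + (-12 + z)² (P(z) = 8 + (z - 12)² = 8 + (-12 + z)²)
(262334 + P(-164))/(257730 + 240*(-430)) = (262334 + (8 + (-12 - 164)²))/(257730 + 240*(-430)) = (262334 + (8 + (-176)²))/(257730 - 103200) = (262334 + (8 + 30976))/154530 = (262334 + 30984)*(1/154530) = 293318*(1/154530) = 8627/4545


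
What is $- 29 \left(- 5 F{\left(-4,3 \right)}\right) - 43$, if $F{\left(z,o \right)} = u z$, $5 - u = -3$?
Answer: $-4683$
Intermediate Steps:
$u = 8$ ($u = 5 - -3 = 5 + 3 = 8$)
$F{\left(z,o \right)} = 8 z$
$- 29 \left(- 5 F{\left(-4,3 \right)}\right) - 43 = - 29 \left(- 5 \cdot 8 \left(-4\right)\right) - 43 = - 29 \left(\left(-5\right) \left(-32\right)\right) - 43 = \left(-29\right) 160 - 43 = -4640 - 43 = -4683$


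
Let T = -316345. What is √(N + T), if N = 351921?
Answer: 2*√8894 ≈ 188.62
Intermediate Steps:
√(N + T) = √(351921 - 316345) = √35576 = 2*√8894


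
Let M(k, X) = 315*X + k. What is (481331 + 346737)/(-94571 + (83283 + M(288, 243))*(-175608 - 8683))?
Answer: -828068/29508032327 ≈ -2.8062e-5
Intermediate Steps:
M(k, X) = k + 315*X
(481331 + 346737)/(-94571 + (83283 + M(288, 243))*(-175608 - 8683)) = (481331 + 346737)/(-94571 + (83283 + (288 + 315*243))*(-175608 - 8683)) = 828068/(-94571 + (83283 + (288 + 76545))*(-184291)) = 828068/(-94571 + (83283 + 76833)*(-184291)) = 828068/(-94571 + 160116*(-184291)) = 828068/(-94571 - 29507937756) = 828068/(-29508032327) = 828068*(-1/29508032327) = -828068/29508032327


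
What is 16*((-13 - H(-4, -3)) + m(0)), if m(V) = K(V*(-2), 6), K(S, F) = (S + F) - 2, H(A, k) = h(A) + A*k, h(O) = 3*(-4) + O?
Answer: -80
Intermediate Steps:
h(O) = -12 + O
H(A, k) = -12 + A + A*k (H(A, k) = (-12 + A) + A*k = -12 + A + A*k)
K(S, F) = -2 + F + S (K(S, F) = (F + S) - 2 = -2 + F + S)
m(V) = 4 - 2*V (m(V) = -2 + 6 + V*(-2) = -2 + 6 - 2*V = 4 - 2*V)
16*((-13 - H(-4, -3)) + m(0)) = 16*((-13 - (-12 - 4 - 4*(-3))) + (4 - 2*0)) = 16*((-13 - (-12 - 4 + 12)) + (4 + 0)) = 16*((-13 - 1*(-4)) + 4) = 16*((-13 + 4) + 4) = 16*(-9 + 4) = 16*(-5) = -80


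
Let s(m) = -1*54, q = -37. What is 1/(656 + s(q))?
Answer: 1/602 ≈ 0.0016611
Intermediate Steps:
s(m) = -54
1/(656 + s(q)) = 1/(656 - 54) = 1/602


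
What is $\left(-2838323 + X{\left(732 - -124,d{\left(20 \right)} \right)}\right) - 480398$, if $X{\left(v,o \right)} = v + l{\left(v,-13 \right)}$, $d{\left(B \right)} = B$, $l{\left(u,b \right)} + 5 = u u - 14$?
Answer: $-2585148$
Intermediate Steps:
$l{\left(u,b \right)} = -19 + u^{2}$ ($l{\left(u,b \right)} = -5 + \left(u u - 14\right) = -5 + \left(u^{2} - 14\right) = -5 + \left(-14 + u^{2}\right) = -19 + u^{2}$)
$X{\left(v,o \right)} = -19 + v + v^{2}$ ($X{\left(v,o \right)} = v + \left(-19 + v^{2}\right) = -19 + v + v^{2}$)
$\left(-2838323 + X{\left(732 - -124,d{\left(20 \right)} \right)}\right) - 480398 = \left(-2838323 + \left(-19 + \left(732 - -124\right) + \left(732 - -124\right)^{2}\right)\right) - 480398 = \left(-2838323 + \left(-19 + \left(732 + 124\right) + \left(732 + 124\right)^{2}\right)\right) - 480398 = \left(-2838323 + \left(-19 + 856 + 856^{2}\right)\right) - 480398 = \left(-2838323 + \left(-19 + 856 + 732736\right)\right) - 480398 = \left(-2838323 + 733573\right) - 480398 = -2104750 - 480398 = -2585148$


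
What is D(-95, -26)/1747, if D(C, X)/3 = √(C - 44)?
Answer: 3*I*√139/1747 ≈ 0.020246*I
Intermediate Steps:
D(C, X) = 3*√(-44 + C) (D(C, X) = 3*√(C - 44) = 3*√(-44 + C))
D(-95, -26)/1747 = (3*√(-44 - 95))/1747 = (3*√(-139))*(1/1747) = (3*(I*√139))*(1/1747) = (3*I*√139)*(1/1747) = 3*I*√139/1747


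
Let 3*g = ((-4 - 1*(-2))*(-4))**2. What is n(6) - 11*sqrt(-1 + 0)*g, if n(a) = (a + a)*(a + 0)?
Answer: 72 - 704*I/3 ≈ 72.0 - 234.67*I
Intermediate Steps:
n(a) = 2*a**2 (n(a) = (2*a)*a = 2*a**2)
g = 64/3 (g = ((-4 - 1*(-2))*(-4))**2/3 = ((-4 + 2)*(-4))**2/3 = (-2*(-4))**2/3 = (1/3)*8**2 = (1/3)*64 = 64/3 ≈ 21.333)
n(6) - 11*sqrt(-1 + 0)*g = 2*6**2 - 11*sqrt(-1 + 0)*64/3 = 2*36 - 11*sqrt(-1)*64/3 = 72 - 11*I*64/3 = 72 - 704*I/3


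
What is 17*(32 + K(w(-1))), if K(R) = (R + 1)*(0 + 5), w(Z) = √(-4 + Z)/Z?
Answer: 629 - 85*I*√5 ≈ 629.0 - 190.07*I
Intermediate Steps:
w(Z) = √(-4 + Z)/Z
K(R) = 5 + 5*R (K(R) = (1 + R)*5 = 5 + 5*R)
17*(32 + K(w(-1))) = 17*(32 + (5 + 5*(√(-4 - 1)/(-1)))) = 17*(32 + (5 + 5*(-√(-5)))) = 17*(32 + (5 + 5*(-I*√5))) = 17*(32 + (5 - 5*I*√5)) = 17*(37 - 5*I*√5) = 629 - 85*I*√5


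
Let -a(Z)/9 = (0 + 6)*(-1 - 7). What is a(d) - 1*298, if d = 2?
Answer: 134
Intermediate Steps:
a(Z) = 432 (a(Z) = -9*(0 + 6)*(-1 - 7) = -54*(-8) = -9*(-48) = 432)
a(d) - 1*298 = 432 - 1*298 = 432 - 298 = 134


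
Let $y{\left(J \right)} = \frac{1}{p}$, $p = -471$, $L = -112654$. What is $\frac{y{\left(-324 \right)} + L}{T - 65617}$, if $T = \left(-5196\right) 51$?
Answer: $\frac{53060035}{155718723} \approx 0.34074$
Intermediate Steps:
$T = -264996$
$y{\left(J \right)} = - \frac{1}{471}$ ($y{\left(J \right)} = \frac{1}{-471} = - \frac{1}{471}$)
$\frac{y{\left(-324 \right)} + L}{T - 65617} = \frac{- \frac{1}{471} - 112654}{-264996 - 65617} = - \frac{53060035}{471 \left(-330613\right)} = \left(- \frac{53060035}{471}\right) \left(- \frac{1}{330613}\right) = \frac{53060035}{155718723}$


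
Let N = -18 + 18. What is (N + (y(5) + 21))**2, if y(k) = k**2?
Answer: 2116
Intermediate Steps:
N = 0
(N + (y(5) + 21))**2 = (0 + (5**2 + 21))**2 = (0 + (25 + 21))**2 = (0 + 46)**2 = 46**2 = 2116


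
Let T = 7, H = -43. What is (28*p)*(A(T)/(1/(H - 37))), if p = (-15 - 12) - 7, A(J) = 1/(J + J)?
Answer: 5440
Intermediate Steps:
A(J) = 1/(2*J)
p = -34 (p = -27 - 7 = -34)
(28*p)*(A(T)/(1/(H - 37))) = (28*(-34))*(((½)/7)/(1/(-43 - 37))) = -952*(½)*(⅐)/(1/(-80)) = -68/(-1/80) = -68*(-80) = -952*(-40/7) = 5440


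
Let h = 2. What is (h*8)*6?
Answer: 96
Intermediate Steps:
(h*8)*6 = (2*8)*6 = 16*6 = 96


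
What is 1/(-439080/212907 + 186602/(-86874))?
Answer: -3082680453/12978917989 ≈ -0.23751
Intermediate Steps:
1/(-439080/212907 + 186602/(-86874)) = 1/(-439080*1/212907 + 186602*(-1/86874)) = 1/(-146360/70969 - 93301/43437) = 1/(-12978917989/3082680453) = -3082680453/12978917989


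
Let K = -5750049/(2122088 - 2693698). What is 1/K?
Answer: 571610/5750049 ≈ 0.099410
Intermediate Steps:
K = 5750049/571610 (K = -5750049/(-571610) = -5750049*(-1/571610) = 5750049/571610 ≈ 10.059)
1/K = 1/(5750049/571610) = 571610/5750049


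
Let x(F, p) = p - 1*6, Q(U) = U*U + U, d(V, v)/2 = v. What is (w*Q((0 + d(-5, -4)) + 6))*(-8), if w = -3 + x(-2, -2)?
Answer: 176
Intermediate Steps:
d(V, v) = 2*v
Q(U) = U + U² (Q(U) = U² + U = U + U²)
x(F, p) = -6 + p (x(F, p) = p - 6 = -6 + p)
w = -11 (w = -3 + (-6 - 2) = -3 - 8 = -11)
(w*Q((0 + d(-5, -4)) + 6))*(-8) = -11*((0 + 2*(-4)) + 6)*(1 + ((0 + 2*(-4)) + 6))*(-8) = -11*((0 - 8) + 6)*(1 + ((0 - 8) + 6))*(-8) = -11*(-8 + 6)*(1 + (-8 + 6))*(-8) = -(-22)*(1 - 2)*(-8) = -(-22)*(-1)*(-8) = -11*2*(-8) = -22*(-8) = 176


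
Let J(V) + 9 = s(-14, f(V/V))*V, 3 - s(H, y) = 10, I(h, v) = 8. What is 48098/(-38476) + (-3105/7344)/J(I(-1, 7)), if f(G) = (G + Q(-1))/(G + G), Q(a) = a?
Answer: -42297395/34012784 ≈ -1.2436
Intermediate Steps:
f(G) = (-1 + G)/(2*G) (f(G) = (G - 1)/(G + G) = (-1 + G)/((2*G)) = (-1 + G)*(1/(2*G)) = (-1 + G)/(2*G))
s(H, y) = -7 (s(H, y) = 3 - 1*10 = 3 - 10 = -7)
J(V) = -9 - 7*V
48098/(-38476) + (-3105/7344)/J(I(-1, 7)) = 48098/(-38476) + (-3105/7344)/(-9 - 7*8) = 48098*(-1/38476) + (-3105*1/7344)/(-9 - 56) = -24049/19238 - 115/272/(-65) = -24049/19238 - 115/272*(-1/65) = -24049/19238 + 23/3536 = -42297395/34012784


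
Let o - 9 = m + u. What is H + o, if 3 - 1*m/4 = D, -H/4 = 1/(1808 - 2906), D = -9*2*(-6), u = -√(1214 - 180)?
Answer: -225637/549 - √1034 ≈ -443.15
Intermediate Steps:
u = -√1034 ≈ -32.156
D = 108 (D = -18*(-6) = 108)
H = 2/549 (H = -4/(1808 - 2906) = -4/(-1098) = -4*(-1/1098) = 2/549 ≈ 0.0036430)
m = -420 (m = 12 - 4*108 = 12 - 432 = -420)
o = -411 - √1034 (o = 9 + (-420 - √1034) = -411 - √1034 ≈ -443.16)
H + o = 2/549 + (-411 - √1034) = -225637/549 - √1034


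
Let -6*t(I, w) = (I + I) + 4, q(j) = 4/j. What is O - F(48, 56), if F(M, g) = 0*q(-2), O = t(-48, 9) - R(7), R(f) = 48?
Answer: -98/3 ≈ -32.667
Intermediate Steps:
t(I, w) = -⅔ - I/3 (t(I, w) = -((I + I) + 4)/6 = -(2*I + 4)/6 = -(4 + 2*I)/6 = -⅔ - I/3)
O = -98/3 (O = (-⅔ - ⅓*(-48)) - 1*48 = (-⅔ + 16) - 48 = 46/3 - 48 = -98/3 ≈ -32.667)
F(M, g) = 0 (F(M, g) = 0*(4/(-2)) = 0*(4*(-½)) = 0*(-2) = 0)
O - F(48, 56) = -98/3 - 1*0 = -98/3 + 0 = -98/3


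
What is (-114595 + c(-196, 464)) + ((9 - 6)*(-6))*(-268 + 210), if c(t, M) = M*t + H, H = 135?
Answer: -204360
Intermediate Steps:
c(t, M) = 135 + M*t (c(t, M) = M*t + 135 = 135 + M*t)
(-114595 + c(-196, 464)) + ((9 - 6)*(-6))*(-268 + 210) = (-114595 + (135 + 464*(-196))) + ((9 - 6)*(-6))*(-268 + 210) = (-114595 + (135 - 90944)) + (3*(-6))*(-58) = (-114595 - 90809) - 18*(-58) = -205404 + 1044 = -204360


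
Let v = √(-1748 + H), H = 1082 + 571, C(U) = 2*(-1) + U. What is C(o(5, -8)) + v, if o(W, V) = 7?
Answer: 5 + I*√95 ≈ 5.0 + 9.7468*I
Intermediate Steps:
C(U) = -2 + U
H = 1653
v = I*√95 (v = √(-1748 + 1653) = √(-95) = I*√95 ≈ 9.7468*I)
C(o(5, -8)) + v = (-2 + 7) + I*√95 = 5 + I*√95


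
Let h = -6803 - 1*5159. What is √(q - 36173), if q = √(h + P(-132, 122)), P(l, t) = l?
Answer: √(-36173 + I*√12094) ≈ 0.2891 + 190.19*I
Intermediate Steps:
h = -11962 (h = -6803 - 5159 = -11962)
q = I*√12094 (q = √(-11962 - 132) = √(-12094) = I*√12094 ≈ 109.97*I)
√(q - 36173) = √(I*√12094 - 36173) = √(-36173 + I*√12094)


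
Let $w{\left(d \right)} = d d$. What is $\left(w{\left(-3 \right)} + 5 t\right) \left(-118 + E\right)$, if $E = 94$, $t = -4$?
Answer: $264$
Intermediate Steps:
$w{\left(d \right)} = d^{2}$
$\left(w{\left(-3 \right)} + 5 t\right) \left(-118 + E\right) = \left(\left(-3\right)^{2} + 5 \left(-4\right)\right) \left(-118 + 94\right) = \left(9 - 20\right) \left(-24\right) = \left(-11\right) \left(-24\right) = 264$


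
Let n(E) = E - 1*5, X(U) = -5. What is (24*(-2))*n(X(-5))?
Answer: 480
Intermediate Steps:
n(E) = -5 + E (n(E) = E - 5 = -5 + E)
(24*(-2))*n(X(-5)) = (24*(-2))*(-5 - 5) = -48*(-10) = 480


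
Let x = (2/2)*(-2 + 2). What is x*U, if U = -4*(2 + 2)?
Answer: 0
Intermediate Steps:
U = -16 (U = -4*4 = -16)
x = 0 (x = (2*(½))*0 = 1*0 = 0)
x*U = 0*(-16) = 0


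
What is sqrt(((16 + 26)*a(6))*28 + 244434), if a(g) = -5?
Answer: 3*sqrt(26506) ≈ 488.42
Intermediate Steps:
sqrt(((16 + 26)*a(6))*28 + 244434) = sqrt(((16 + 26)*(-5))*28 + 244434) = sqrt((42*(-5))*28 + 244434) = sqrt(-210*28 + 244434) = sqrt(-5880 + 244434) = sqrt(238554) = 3*sqrt(26506)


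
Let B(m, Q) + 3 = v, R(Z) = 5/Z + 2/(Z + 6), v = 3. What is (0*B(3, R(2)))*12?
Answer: 0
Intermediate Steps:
R(Z) = 2/(6 + Z) + 5/Z (R(Z) = 5/Z + 2/(6 + Z) = 2/(6 + Z) + 5/Z)
B(m, Q) = 0 (B(m, Q) = -3 + 3 = 0)
(0*B(3, R(2)))*12 = (0*0)*12 = 0*12 = 0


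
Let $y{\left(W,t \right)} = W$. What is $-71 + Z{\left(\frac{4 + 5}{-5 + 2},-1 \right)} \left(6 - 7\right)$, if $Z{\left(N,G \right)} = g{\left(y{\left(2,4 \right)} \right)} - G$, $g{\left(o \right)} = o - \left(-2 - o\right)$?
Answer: $-78$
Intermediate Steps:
$g{\left(o \right)} = 2 + 2 o$ ($g{\left(o \right)} = o + \left(2 + o\right) = 2 + 2 o$)
$Z{\left(N,G \right)} = 6 - G$ ($Z{\left(N,G \right)} = \left(2 + 2 \cdot 2\right) - G = \left(2 + 4\right) - G = 6 - G$)
$-71 + Z{\left(\frac{4 + 5}{-5 + 2},-1 \right)} \left(6 - 7\right) = -71 + \left(6 - -1\right) \left(6 - 7\right) = -71 + \left(6 + 1\right) \left(6 - 7\right) = -71 + 7 \left(-1\right) = -71 - 7 = -78$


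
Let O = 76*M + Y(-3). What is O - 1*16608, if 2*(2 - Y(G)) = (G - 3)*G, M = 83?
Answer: -10307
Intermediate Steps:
Y(G) = 2 - G*(-3 + G)/2 (Y(G) = 2 - (G - 3)*G/2 = 2 - (-3 + G)*G/2 = 2 - G*(-3 + G)/2)
O = 6301 (O = 76*83 + (2 - ½*(-3)² + (3/2)*(-3)) = 6308 + (2 - ½*9 - 9/2) = 6308 + (2 - 9/2 - 9/2) = 6308 - 7 = 6301)
O - 1*16608 = 6301 - 1*16608 = 6301 - 16608 = -10307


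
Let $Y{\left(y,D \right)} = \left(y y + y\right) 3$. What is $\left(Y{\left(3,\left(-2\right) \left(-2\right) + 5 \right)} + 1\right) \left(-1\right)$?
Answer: $-37$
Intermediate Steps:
$Y{\left(y,D \right)} = 3 y + 3 y^{2}$ ($Y{\left(y,D \right)} = \left(y^{2} + y\right) 3 = \left(y + y^{2}\right) 3 = 3 y + 3 y^{2}$)
$\left(Y{\left(3,\left(-2\right) \left(-2\right) + 5 \right)} + 1\right) \left(-1\right) = \left(3 \cdot 3 \left(1 + 3\right) + 1\right) \left(-1\right) = \left(3 \cdot 3 \cdot 4 + 1\right) \left(-1\right) = \left(36 + 1\right) \left(-1\right) = 37 \left(-1\right) = -37$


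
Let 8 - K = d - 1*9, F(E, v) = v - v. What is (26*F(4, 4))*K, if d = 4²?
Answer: 0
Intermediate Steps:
d = 16
F(E, v) = 0
K = 1 (K = 8 - (16 - 1*9) = 8 - (16 - 9) = 8 - 1*7 = 8 - 7 = 1)
(26*F(4, 4))*K = (26*0)*1 = 0*1 = 0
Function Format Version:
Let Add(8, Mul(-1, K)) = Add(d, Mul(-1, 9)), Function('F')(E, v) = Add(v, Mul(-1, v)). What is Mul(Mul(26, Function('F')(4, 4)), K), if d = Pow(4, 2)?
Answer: 0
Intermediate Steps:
d = 16
Function('F')(E, v) = 0
K = 1 (K = Add(8, Mul(-1, Add(16, Mul(-1, 9)))) = Add(8, Mul(-1, Add(16, -9))) = Add(8, Mul(-1, 7)) = Add(8, -7) = 1)
Mul(Mul(26, Function('F')(4, 4)), K) = Mul(Mul(26, 0), 1) = Mul(0, 1) = 0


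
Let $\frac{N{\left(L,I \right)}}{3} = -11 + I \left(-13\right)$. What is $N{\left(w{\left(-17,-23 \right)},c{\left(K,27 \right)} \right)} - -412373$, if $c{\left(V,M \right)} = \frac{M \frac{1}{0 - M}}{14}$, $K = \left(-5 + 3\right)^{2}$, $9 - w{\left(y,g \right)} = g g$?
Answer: $\frac{5772799}{14} \approx 4.1234 \cdot 10^{5}$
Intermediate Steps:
$w{\left(y,g \right)} = 9 - g^{2}$ ($w{\left(y,g \right)} = 9 - g g = 9 - g^{2}$)
$K = 4$ ($K = \left(-2\right)^{2} = 4$)
$c{\left(V,M \right)} = - \frac{1}{14}$ ($c{\left(V,M \right)} = \frac{M}{\left(-1\right) M} \frac{1}{14} = M \left(- \frac{1}{M}\right) \frac{1}{14} = \left(-1\right) \frac{1}{14} = - \frac{1}{14}$)
$N{\left(L,I \right)} = -33 - 39 I$ ($N{\left(L,I \right)} = 3 \left(-11 + I \left(-13\right)\right) = 3 \left(-11 - 13 I\right) = -33 - 39 I$)
$N{\left(w{\left(-17,-23 \right)},c{\left(K,27 \right)} \right)} - -412373 = \left(-33 - - \frac{39}{14}\right) - -412373 = \left(-33 + \frac{39}{14}\right) + 412373 = - \frac{423}{14} + 412373 = \frac{5772799}{14}$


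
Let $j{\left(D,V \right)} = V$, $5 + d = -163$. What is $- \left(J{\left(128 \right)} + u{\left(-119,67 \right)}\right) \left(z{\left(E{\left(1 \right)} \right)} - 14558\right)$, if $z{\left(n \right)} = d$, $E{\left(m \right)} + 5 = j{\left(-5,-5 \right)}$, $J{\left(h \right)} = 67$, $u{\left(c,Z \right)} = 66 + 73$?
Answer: $3033556$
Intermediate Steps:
$u{\left(c,Z \right)} = 139$
$d = -168$ ($d = -5 - 163 = -168$)
$E{\left(m \right)} = -10$ ($E{\left(m \right)} = -5 - 5 = -10$)
$z{\left(n \right)} = -168$
$- \left(J{\left(128 \right)} + u{\left(-119,67 \right)}\right) \left(z{\left(E{\left(1 \right)} \right)} - 14558\right) = - \left(67 + 139\right) \left(-168 - 14558\right) = - 206 \left(-168 - 14558\right) = - 206 \left(-14726\right) = \left(-1\right) \left(-3033556\right) = 3033556$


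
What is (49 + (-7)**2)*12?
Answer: 1176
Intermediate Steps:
(49 + (-7)**2)*12 = (49 + 49)*12 = 98*12 = 1176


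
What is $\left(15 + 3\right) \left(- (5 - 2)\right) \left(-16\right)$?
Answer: $864$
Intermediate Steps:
$\left(15 + 3\right) \left(- (5 - 2)\right) \left(-16\right) = 18 \left(\left(-1\right) 3\right) \left(-16\right) = 18 \left(-3\right) \left(-16\right) = \left(-54\right) \left(-16\right) = 864$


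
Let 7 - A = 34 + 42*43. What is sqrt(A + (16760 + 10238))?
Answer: sqrt(25165) ≈ 158.63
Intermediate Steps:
A = -1833 (A = 7 - (34 + 42*43) = 7 - (34 + 1806) = 7 - 1*1840 = 7 - 1840 = -1833)
sqrt(A + (16760 + 10238)) = sqrt(-1833 + (16760 + 10238)) = sqrt(-1833 + 26998) = sqrt(25165)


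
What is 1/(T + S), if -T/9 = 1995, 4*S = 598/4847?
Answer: -9694/174055471 ≈ -5.5695e-5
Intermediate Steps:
S = 299/9694 (S = (598/4847)/4 = (598*(1/4847))/4 = (¼)*(598/4847) = 299/9694 ≈ 0.030844)
T = -17955 (T = -9*1995 = -17955)
1/(T + S) = 1/(-17955 + 299/9694) = 1/(-174055471/9694) = -9694/174055471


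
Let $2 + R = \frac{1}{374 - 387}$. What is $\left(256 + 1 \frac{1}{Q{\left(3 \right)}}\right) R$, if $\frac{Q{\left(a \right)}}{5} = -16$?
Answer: $- \frac{552933}{1040} \approx -531.67$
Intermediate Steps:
$Q{\left(a \right)} = -80$ ($Q{\left(a \right)} = 5 \left(-16\right) = -80$)
$R = - \frac{27}{13}$ ($R = -2 + \frac{1}{374 - 387} = -2 + \frac{1}{-13} = -2 - \frac{1}{13} = - \frac{27}{13} \approx -2.0769$)
$\left(256 + 1 \frac{1}{Q{\left(3 \right)}}\right) R = \left(256 + 1 \frac{1}{-80}\right) \left(- \frac{27}{13}\right) = \left(256 + 1 \left(- \frac{1}{80}\right)\right) \left(- \frac{27}{13}\right) = \left(256 - \frac{1}{80}\right) \left(- \frac{27}{13}\right) = \frac{20479}{80} \left(- \frac{27}{13}\right) = - \frac{552933}{1040}$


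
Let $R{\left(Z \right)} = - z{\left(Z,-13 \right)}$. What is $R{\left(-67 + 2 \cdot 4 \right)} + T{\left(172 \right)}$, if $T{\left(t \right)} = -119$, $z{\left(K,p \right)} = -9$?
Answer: $-110$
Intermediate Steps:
$R{\left(Z \right)} = 9$ ($R{\left(Z \right)} = \left(-1\right) \left(-9\right) = 9$)
$R{\left(-67 + 2 \cdot 4 \right)} + T{\left(172 \right)} = 9 - 119 = -110$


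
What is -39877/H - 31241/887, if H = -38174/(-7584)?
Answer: -134722745975/16930169 ≈ -7957.6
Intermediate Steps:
H = 19087/3792 (H = -38174*(-1/7584) = 19087/3792 ≈ 5.0335)
-39877/H - 31241/887 = -39877/19087/3792 - 31241/887 = -39877*3792/19087 - 31241*1/887 = -151213584/19087 - 31241/887 = -134722745975/16930169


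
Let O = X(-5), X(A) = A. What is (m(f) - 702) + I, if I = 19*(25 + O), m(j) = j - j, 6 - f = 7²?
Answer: -322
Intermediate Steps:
f = -43 (f = 6 - 1*7² = 6 - 1*49 = 6 - 49 = -43)
m(j) = 0
O = -5
I = 380 (I = 19*(25 - 5) = 19*20 = 380)
(m(f) - 702) + I = (0 - 702) + 380 = -702 + 380 = -322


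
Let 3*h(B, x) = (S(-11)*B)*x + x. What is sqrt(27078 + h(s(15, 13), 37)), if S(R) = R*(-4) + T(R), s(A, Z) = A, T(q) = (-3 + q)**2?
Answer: sqrt(643413)/3 ≈ 267.38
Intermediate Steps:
S(R) = (-3 + R)**2 - 4*R (S(R) = R*(-4) + (-3 + R)**2 = -4*R + (-3 + R)**2 = (-3 + R)**2 - 4*R)
h(B, x) = x/3 + 80*B*x (h(B, x) = ((((-3 - 11)**2 - 4*(-11))*B)*x + x)/3 = ((((-14)**2 + 44)*B)*x + x)/3 = (((196 + 44)*B)*x + x)/3 = ((240*B)*x + x)/3 = (240*B*x + x)/3 = (x + 240*B*x)/3 = x/3 + 80*B*x)
sqrt(27078 + h(s(15, 13), 37)) = sqrt(27078 + (1/3)*37*(1 + 240*15)) = sqrt(27078 + (1/3)*37*(1 + 3600)) = sqrt(27078 + (1/3)*37*3601) = sqrt(27078 + 133237/3) = sqrt(214471/3) = sqrt(643413)/3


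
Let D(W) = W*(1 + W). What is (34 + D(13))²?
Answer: 46656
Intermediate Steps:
(34 + D(13))² = (34 + 13*(1 + 13))² = (34 + 13*14)² = (34 + 182)² = 216² = 46656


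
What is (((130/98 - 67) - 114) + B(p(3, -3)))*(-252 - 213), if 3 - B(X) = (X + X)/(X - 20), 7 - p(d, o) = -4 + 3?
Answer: 3995125/49 ≈ 81533.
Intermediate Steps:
p(d, o) = 8 (p(d, o) = 7 - (-4 + 3) = 7 - 1*(-1) = 7 + 1 = 8)
B(X) = 3 - 2*X/(-20 + X) (B(X) = 3 - (X + X)/(X - 20) = 3 - 2*X/(-20 + X))
(((130/98 - 67) - 114) + B(p(3, -3)))*(-252 - 213) = (((130/98 - 67) - 114) + (-60 + 8)/(-20 + 8))*(-252 - 213) = (((130*(1/98) - 67) - 114) - 52/(-12))*(-465) = (((65/49 - 67) - 114) - 1/12*(-52))*(-465) = ((-3218/49 - 114) + 13/3)*(-465) = (-8804/49 + 13/3)*(-465) = -25775/147*(-465) = 3995125/49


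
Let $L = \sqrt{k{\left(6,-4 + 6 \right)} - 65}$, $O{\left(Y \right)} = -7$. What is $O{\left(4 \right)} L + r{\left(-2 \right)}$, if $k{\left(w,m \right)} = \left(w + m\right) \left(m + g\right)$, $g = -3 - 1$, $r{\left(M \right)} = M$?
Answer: $-2 - 63 i \approx -2.0 - 63.0 i$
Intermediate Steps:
$g = -4$
$k{\left(w,m \right)} = \left(-4 + m\right) \left(m + w\right)$ ($k{\left(w,m \right)} = \left(w + m\right) \left(m - 4\right) = \left(m + w\right) \left(-4 + m\right) = \left(-4 + m\right) \left(m + w\right)$)
$L = 9 i$ ($L = \sqrt{\left(\left(-4 + 6\right)^{2} - 4 \left(-4 + 6\right) - 24 + \left(-4 + 6\right) 6\right) - 65} = \sqrt{\left(2^{2} - 8 - 24 + 2 \cdot 6\right) - 65} = \sqrt{\left(4 - 8 - 24 + 12\right) - 65} = \sqrt{-16 - 65} = \sqrt{-81} = 9 i \approx 9.0 i$)
$O{\left(4 \right)} L + r{\left(-2 \right)} = - 7 \cdot 9 i - 2 = - 63 i - 2 = -2 - 63 i$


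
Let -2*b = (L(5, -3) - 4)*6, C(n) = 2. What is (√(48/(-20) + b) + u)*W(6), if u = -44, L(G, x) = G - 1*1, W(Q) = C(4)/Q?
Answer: -44/3 + 2*I*√15/15 ≈ -14.667 + 0.5164*I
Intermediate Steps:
W(Q) = 2/Q
L(G, x) = -1 + G (L(G, x) = G - 1 = -1 + G)
b = 0 (b = -((-1 + 5) - 4)*6/2 = -(4 - 4)*6/2 = -0*6 = -½*0 = 0)
(√(48/(-20) + b) + u)*W(6) = (√(48/(-20) + 0) - 44)*(2/6) = (√(48*(-1/20) + 0) - 44)*(2*(⅙)) = (√(-12/5 + 0) - 44)*(⅓) = (√(-12/5) - 44)*(⅓) = (2*I*√15/5 - 44)*(⅓) = (-44 + 2*I*√15/5)*(⅓) = -44/3 + 2*I*√15/15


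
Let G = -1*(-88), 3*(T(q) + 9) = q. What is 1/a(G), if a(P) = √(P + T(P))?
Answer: √39/65 ≈ 0.096077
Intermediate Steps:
T(q) = -9 + q/3
G = 88
a(P) = √(-9 + 4*P/3) (a(P) = √(P + (-9 + P/3)) = √(-9 + 4*P/3))
1/a(G) = 1/(√(-81 + 12*88)/3) = 1/(√(-81 + 1056)/3) = 1/(√975/3) = 1/((5*√39)/3) = 1/(5*√39/3) = √39/65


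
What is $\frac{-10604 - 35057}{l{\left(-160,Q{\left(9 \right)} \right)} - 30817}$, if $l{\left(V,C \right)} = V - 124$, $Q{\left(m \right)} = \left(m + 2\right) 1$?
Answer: $\frac{6523}{4443} \approx 1.4682$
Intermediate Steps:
$Q{\left(m \right)} = 2 + m$ ($Q{\left(m \right)} = \left(2 + m\right) 1 = 2 + m$)
$l{\left(V,C \right)} = -124 + V$
$\frac{-10604 - 35057}{l{\left(-160,Q{\left(9 \right)} \right)} - 30817} = \frac{-10604 - 35057}{\left(-124 - 160\right) - 30817} = - \frac{45661}{-284 - 30817} = - \frac{45661}{-31101} = \left(-45661\right) \left(- \frac{1}{31101}\right) = \frac{6523}{4443}$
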